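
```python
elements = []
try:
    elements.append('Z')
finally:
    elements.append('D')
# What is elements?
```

Step-by-step execution trace:
1. try: `elements.append('Z')` → elements = ['Z'].
2. The try body completes without raising.
3. finally always runs: `elements.append('D')` → elements = ['Z', 'D'].
Result: ['Z', 'D']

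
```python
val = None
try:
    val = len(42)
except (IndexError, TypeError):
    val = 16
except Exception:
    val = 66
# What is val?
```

Step-by-step execution trace:
1. `val = len(42)` raises TypeError.
2. `except (IndexError, TypeError)` matches (TypeError is in the tuple) → val = 16.
3. `except Exception` is not reached.
Result: 16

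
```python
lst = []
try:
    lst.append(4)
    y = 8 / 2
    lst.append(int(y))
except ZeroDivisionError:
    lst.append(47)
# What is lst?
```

Step-by-step execution trace:
1. try: `lst.append(4)` → lst = [4].
2. `y = 8 / 2` → y = 4.0. No exception raised.
3. `lst.append(int(y))` → lst = [4, 4].
4. `except ZeroDivisionError` is skipped (no exception was raised).
Result: [4, 4]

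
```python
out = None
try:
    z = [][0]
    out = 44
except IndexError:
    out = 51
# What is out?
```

Step-by-step execution trace:
1. `z = [][0]` raises IndexError.
2. `out = 44` is not reached.
3. `except IndexError` matches → out = 51.
Result: 51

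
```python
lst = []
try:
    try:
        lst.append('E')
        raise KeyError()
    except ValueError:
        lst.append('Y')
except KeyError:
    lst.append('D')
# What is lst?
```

Step-by-step execution trace:
1. Inner try: `lst.append('E')` → lst = ['E'].
2. `raise KeyError()` raises KeyError.
3. Inner `except ValueError` does not match KeyError; exception propagates to outer try.
4. Outer `except KeyError` matches → `lst.append('D')` → lst = ['E', 'D'].
Result: ['E', 'D']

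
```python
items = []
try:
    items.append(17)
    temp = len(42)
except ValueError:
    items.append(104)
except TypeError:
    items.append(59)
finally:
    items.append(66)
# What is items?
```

Step-by-step execution trace:
1. try: `items.append(17)` → items = [17].
2. `temp = len(42)` raises TypeError.
3. `except ValueError` does not match TypeError; skipped.
4. `except TypeError` matches → `items.append(59)` → items = [17, 59].
5. finally always runs: `items.append(66)` → items = [17, 59, 66].
Result: [17, 59, 66]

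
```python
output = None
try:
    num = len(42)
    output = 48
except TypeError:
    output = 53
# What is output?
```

Step-by-step execution trace:
1. `num = len(42)` raises TypeError.
2. `output = 48` is not reached.
3. `except TypeError` matches → output = 53.
Result: 53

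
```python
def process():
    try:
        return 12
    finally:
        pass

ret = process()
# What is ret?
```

Step-by-step execution trace:
1. `process()` enters try: `return 12` sets pending return value 12.
2. Before returning, `finally: pass` runs (no effect).
3. process() returns 12 → ret = 12.
Result: 12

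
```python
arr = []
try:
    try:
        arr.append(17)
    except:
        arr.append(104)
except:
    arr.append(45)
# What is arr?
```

Step-by-step execution trace:
1. Inner try: `arr.append(17)` → arr = [17]. No exception raised.
2. Inner `except` is skipped.
3. Inner try completes normally; outer `except` is skipped.
Result: [17]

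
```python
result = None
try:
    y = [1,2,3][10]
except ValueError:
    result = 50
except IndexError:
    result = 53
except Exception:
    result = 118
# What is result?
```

Step-by-step execution trace:
1. `y = [1,2,3][10]` raises IndexError.
2. `except ValueError` does not match IndexError; skipped.
3. `except IndexError` matches → result = 53.
4. Remaining except clauses are skipped.
Result: 53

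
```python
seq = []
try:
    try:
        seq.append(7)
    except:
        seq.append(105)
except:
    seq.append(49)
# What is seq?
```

Step-by-step execution trace:
1. Inner try: `seq.append(7)` → seq = [7]. No exception raised.
2. Inner `except` is skipped.
3. Inner try completes normally; outer `except` is skipped.
Result: [7]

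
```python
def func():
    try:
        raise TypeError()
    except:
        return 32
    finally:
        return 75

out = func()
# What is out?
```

Step-by-step execution trace:
1. `func()` enters try: `raise TypeError()` raises TypeError.
2. bare `except` matches → `return 32` sets pending return value 32.
3. Before returning, `finally: return 75` runs and overrides the pending return.
4. func() returns 75 → out = 75.
Result: 75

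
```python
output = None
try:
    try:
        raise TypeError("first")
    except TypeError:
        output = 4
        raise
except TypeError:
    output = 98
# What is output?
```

Step-by-step execution trace:
1. Inner try: `raise TypeError("first")` raises TypeError.
2. Inner `except TypeError` matches → output = 4.
3. bare `raise` re-raises the same TypeError.
4. Outer `except TypeError` matches → output = 98.
Result: 98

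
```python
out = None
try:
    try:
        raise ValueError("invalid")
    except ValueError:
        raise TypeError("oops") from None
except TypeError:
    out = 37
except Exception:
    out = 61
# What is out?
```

Step-by-step execution trace:
1. Inner try raises ValueError; inner `except ValueError` catches it.
2. `raise TypeError(...) from None` raises TypeError (from None suppresses __context__, but the active exception is still TypeError).
3. Outer `except TypeError` matches → out = 37.
4. `except Exception` is not reached.
Result: 37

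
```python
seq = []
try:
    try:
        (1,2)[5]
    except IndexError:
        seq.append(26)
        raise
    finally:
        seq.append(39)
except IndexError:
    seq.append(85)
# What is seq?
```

Step-by-step execution trace:
1. Inner try: `(1,2)[5]` raises IndexError.
2. Inner `except IndexError` matches → `seq.append(26)` → seq = [26].
3. bare `raise` re-raises IndexError.
4. Inner `finally` runs during unwinding: `seq.append(39)` → seq = [26, 39].
5. Outer `except IndexError` matches → `seq.append(85)` → seq = [26, 39, 85].
Result: [26, 39, 85]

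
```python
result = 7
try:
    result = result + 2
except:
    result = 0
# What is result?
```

Step-by-step execution trace:
1. result starts at 7.
2. try: `result = result + 2` → result = 9. No exception raised.
3. `except` is skipped.
Result: 9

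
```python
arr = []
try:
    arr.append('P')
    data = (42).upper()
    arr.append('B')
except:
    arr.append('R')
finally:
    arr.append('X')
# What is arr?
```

Step-by-step execution trace:
1. try: `arr.append('P')` → arr = ['P'].
2. `data = (42).upper()` raises AttributeError; `arr.append('B')` is not reached.
3. bare `except` matches → `arr.append('R')` → arr = ['P', 'R'].
4. finally always runs: `arr.append('X')` → arr = ['P', 'R', 'X'].
Result: ['P', 'R', 'X']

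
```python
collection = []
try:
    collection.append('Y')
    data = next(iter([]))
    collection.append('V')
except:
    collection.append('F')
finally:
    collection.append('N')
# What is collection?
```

Step-by-step execution trace:
1. try: `collection.append('Y')` → collection = ['Y'].
2. `data = next(iter([]))` raises StopIteration; `collection.append('V')` is not reached.
3. bare `except` matches → `collection.append('F')` → collection = ['Y', 'F'].
4. finally always runs: `collection.append('N')` → collection = ['Y', 'F', 'N'].
Result: ['Y', 'F', 'N']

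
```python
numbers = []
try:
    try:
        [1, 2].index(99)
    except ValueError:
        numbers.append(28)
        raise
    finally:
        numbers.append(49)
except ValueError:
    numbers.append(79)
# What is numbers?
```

Step-by-step execution trace:
1. Inner try: `[1, 2].index(99)` raises ValueError.
2. Inner `except ValueError` matches → `numbers.append(28)` → numbers = [28].
3. bare `raise` re-raises ValueError.
4. Inner `finally` runs during unwinding: `numbers.append(49)` → numbers = [28, 49].
5. Outer `except ValueError` matches → `numbers.append(79)` → numbers = [28, 49, 79].
Result: [28, 49, 79]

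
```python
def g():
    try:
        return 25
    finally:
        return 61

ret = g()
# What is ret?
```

Step-by-step execution trace:
1. `g()` enters try: `return 25` sets pending return value 25.
2. Before returning, `finally: return 61` runs and overrides the pending return.
3. g() returns 61 → ret = 61.
Result: 61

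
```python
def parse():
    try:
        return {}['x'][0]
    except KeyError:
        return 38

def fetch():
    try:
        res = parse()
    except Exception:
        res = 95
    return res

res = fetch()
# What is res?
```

Step-by-step execution trace:
1. `fetch()` calls `parse()`.
2. In parse: `{}['x'][0]` raises KeyError; `except KeyError` catches it → returns 38.
3. In fetch: `res = parse()` → res = 38. No exception reaches fetch.
4. `except Exception` is skipped; fetch returns 38.
5. res = 38.
Result: 38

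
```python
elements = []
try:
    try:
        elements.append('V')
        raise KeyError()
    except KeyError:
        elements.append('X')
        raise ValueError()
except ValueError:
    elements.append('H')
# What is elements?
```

Step-by-step execution trace:
1. Inner try: `elements.append('V')` → elements = ['V'].
2. `raise KeyError()` raises KeyError.
3. Inner `except KeyError` matches → `elements.append('X')` → elements = ['V', 'X'].
4. `raise ValueError()` raises ValueError; propagates to outer try.
5. Outer `except ValueError` matches → `elements.append('H')` → elements = ['V', 'X', 'H'].
Result: ['V', 'X', 'H']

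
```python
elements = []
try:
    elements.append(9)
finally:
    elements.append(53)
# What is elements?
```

Step-by-step execution trace:
1. try: `elements.append(9)` → elements = [9].
2. The try body completes without raising.
3. finally always runs: `elements.append(53)` → elements = [9, 53].
Result: [9, 53]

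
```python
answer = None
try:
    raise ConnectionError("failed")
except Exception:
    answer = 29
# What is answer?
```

Step-by-step execution trace:
1. `raise ConnectionError(...)` raises ConnectionError.
2. `except Exception` matches (ConnectionError is a subclass of Exception) → answer = 29.
Result: 29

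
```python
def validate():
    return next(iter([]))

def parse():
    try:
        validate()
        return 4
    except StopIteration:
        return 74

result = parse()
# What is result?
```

Step-by-step execution trace:
1. `parse()` calls `validate()`.
2. `validate()` evaluates `next(iter([]))`, which raises StopIteration; it propagates to the caller.
3. `return 4` is not reached.
4. `except StopIteration` in parse matches → returns 74.
5. result = 74.
Result: 74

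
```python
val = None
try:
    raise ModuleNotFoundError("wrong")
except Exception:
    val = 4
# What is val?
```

Step-by-step execution trace:
1. `raise ModuleNotFoundError(...)` raises ModuleNotFoundError.
2. `except Exception` matches (ModuleNotFoundError is a subclass of Exception) → val = 4.
Result: 4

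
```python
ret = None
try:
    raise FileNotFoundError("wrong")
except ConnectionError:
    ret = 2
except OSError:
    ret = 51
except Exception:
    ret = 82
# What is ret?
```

Step-by-step execution trace:
1. `raise FileNotFoundError(...)` raises FileNotFoundError.
2. `except ConnectionError` does not match (FileNotFoundError is not a subclass of ConnectionError); skipped.
3. `except OSError` matches (FileNotFoundError is a subclass of OSError) → ret = 51.
4. `except Exception` is not reached.
Result: 51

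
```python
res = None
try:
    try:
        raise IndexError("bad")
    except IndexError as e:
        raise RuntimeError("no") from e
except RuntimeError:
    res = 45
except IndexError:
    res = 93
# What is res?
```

Step-by-step execution trace:
1. Inner try raises IndexError; inner `except IndexError as e` catches it.
2. `raise RuntimeError(...) from e` raises RuntimeError (IndexError is attached as __cause__, but only RuntimeError is active).
3. Outer `except RuntimeError` matches → res = 45.
4. `except IndexError` is not reached.
Result: 45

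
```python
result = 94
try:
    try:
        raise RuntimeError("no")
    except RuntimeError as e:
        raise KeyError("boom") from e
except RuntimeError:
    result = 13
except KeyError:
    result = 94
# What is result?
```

Step-by-step execution trace:
1. Inner try raises RuntimeError; inner `except RuntimeError as e` catches it.
2. `raise KeyError(...) from e` raises KeyError (RuntimeError is attached as __cause__, but only KeyError is active).
3. Outer `except RuntimeError` does not match KeyError; skipped.
4. Outer `except KeyError` matches → result = 94.
Result: 94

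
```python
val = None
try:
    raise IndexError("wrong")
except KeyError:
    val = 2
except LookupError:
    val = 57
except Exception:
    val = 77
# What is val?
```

Step-by-step execution trace:
1. `raise IndexError(...)` raises IndexError.
2. `except KeyError` does not match (IndexError is not a subclass of KeyError); skipped.
3. `except LookupError` matches (IndexError is a subclass of LookupError) → val = 57.
4. `except Exception` is not reached.
Result: 57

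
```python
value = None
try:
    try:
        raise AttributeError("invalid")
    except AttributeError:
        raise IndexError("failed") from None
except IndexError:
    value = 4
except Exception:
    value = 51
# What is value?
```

Step-by-step execution trace:
1. Inner try raises AttributeError; inner `except AttributeError` catches it.
2. `raise IndexError(...) from None` raises IndexError (from None suppresses __context__, but the active exception is still IndexError).
3. Outer `except IndexError` matches → value = 4.
4. `except Exception` is not reached.
Result: 4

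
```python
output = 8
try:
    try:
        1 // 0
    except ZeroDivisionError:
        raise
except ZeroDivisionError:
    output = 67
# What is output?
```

Step-by-step execution trace:
1. Inner try: `1 // 0` raises ZeroDivisionError.
2. Inner `except ZeroDivisionError` matches; bare `raise` re-raises the same ZeroDivisionError.
3. Outer `except ZeroDivisionError` matches → output = 67.
Result: 67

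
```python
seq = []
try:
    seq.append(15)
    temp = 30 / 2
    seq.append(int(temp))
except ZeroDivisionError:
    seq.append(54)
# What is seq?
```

Step-by-step execution trace:
1. try: `seq.append(15)` → seq = [15].
2. `temp = 30 / 2` → temp = 15.0. No exception raised.
3. `seq.append(int(temp))` → seq = [15, 15].
4. `except ZeroDivisionError` is skipped (no exception was raised).
Result: [15, 15]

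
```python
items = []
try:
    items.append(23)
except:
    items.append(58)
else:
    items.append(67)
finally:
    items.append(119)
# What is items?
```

Step-by-step execution trace:
1. try: `items.append(23)` → items = [23]. No exception raised.
2. `except` is skipped.
3. `else` runs: `items.append(67)` → items = [23, 67].
4. `finally` always runs: `items.append(119)` → items = [23, 67, 119].
Result: [23, 67, 119]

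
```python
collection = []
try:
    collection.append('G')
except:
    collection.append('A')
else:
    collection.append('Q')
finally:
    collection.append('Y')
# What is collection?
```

Step-by-step execution trace:
1. try: `collection.append('G')` → collection = ['G']. No exception raised.
2. `except` is skipped.
3. `else` runs: `collection.append('Q')` → collection = ['G', 'Q'].
4. `finally` always runs: `collection.append('Y')` → collection = ['G', 'Q', 'Y'].
Result: ['G', 'Q', 'Y']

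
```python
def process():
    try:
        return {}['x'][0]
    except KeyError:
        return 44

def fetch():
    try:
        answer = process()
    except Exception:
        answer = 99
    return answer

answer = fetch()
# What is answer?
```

Step-by-step execution trace:
1. `fetch()` calls `process()`.
2. In process: `{}['x'][0]` raises KeyError; `except KeyError` catches it → returns 44.
3. In fetch: `answer = process()` → answer = 44. No exception reaches fetch.
4. `except Exception` is skipped; fetch returns 44.
5. answer = 44.
Result: 44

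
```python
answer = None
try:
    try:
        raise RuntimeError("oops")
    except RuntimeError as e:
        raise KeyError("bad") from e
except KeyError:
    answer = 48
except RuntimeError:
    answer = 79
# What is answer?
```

Step-by-step execution trace:
1. Inner try raises RuntimeError; inner `except RuntimeError as e` catches it.
2. `raise KeyError(...) from e` raises KeyError (RuntimeError is attached as __cause__, but only KeyError is active).
3. Outer `except KeyError` matches → answer = 48.
4. `except RuntimeError` is not reached.
Result: 48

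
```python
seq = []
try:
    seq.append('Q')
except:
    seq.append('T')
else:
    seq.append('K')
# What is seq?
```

Step-by-step execution trace:
1. try: `seq.append('Q')` → seq = ['Q']. No exception raised.
2. `except` is skipped.
3. `else` runs (try completed without exception): `seq.append('K')` → seq = ['Q', 'K'].
Result: ['Q', 'K']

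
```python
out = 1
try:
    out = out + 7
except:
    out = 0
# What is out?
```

Step-by-step execution trace:
1. out starts at 1.
2. try: `out = out + 7` → out = 8. No exception raised.
3. `except` is skipped.
Result: 8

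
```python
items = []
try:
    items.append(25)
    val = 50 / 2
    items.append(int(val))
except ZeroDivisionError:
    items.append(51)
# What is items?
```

Step-by-step execution trace:
1. try: `items.append(25)` → items = [25].
2. `val = 50 / 2` → val = 25.0. No exception raised.
3. `items.append(int(val))` → items = [25, 25].
4. `except ZeroDivisionError` is skipped (no exception was raised).
Result: [25, 25]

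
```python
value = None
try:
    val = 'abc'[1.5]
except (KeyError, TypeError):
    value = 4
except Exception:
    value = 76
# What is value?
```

Step-by-step execution trace:
1. `val = 'abc'[1.5]` raises TypeError.
2. `except (KeyError, TypeError)` matches (TypeError is in the tuple) → value = 4.
3. `except Exception` is not reached.
Result: 4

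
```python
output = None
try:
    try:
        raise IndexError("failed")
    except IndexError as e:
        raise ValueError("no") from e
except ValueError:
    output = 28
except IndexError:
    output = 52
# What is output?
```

Step-by-step execution trace:
1. Inner try raises IndexError; inner `except IndexError as e` catches it.
2. `raise ValueError(...) from e` raises ValueError (IndexError is attached as __cause__, but only ValueError is active).
3. Outer `except ValueError` matches → output = 28.
4. `except IndexError` is not reached.
Result: 28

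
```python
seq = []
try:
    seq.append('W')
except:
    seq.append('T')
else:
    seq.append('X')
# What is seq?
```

Step-by-step execution trace:
1. try: `seq.append('W')` → seq = ['W']. No exception raised.
2. `except` is skipped.
3. `else` runs (try completed without exception): `seq.append('X')` → seq = ['W', 'X'].
Result: ['W', 'X']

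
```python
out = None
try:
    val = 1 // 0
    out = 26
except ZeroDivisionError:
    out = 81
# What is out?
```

Step-by-step execution trace:
1. `val = 1 // 0` raises ZeroDivisionError.
2. `out = 26` is not reached.
3. `except ZeroDivisionError` matches → out = 81.
Result: 81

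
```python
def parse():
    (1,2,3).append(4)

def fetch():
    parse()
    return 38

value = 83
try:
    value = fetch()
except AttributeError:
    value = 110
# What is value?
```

Step-by-step execution trace:
1. value starts at 83.
2. try: `fetch()` calls `parse()`.
3. `parse()` evaluates `(1,2,3).append(4)`, which raises AttributeError; it propagates through fetch (uncaught).
4. `return 38` in fetch is not reached; the assignment to value does not complete.
5. `except AttributeError` matches → value = 110.
Result: 110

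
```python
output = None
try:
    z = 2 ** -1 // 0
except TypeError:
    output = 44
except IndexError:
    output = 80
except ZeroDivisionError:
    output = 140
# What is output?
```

Step-by-step execution trace:
1. `z = 2 ** -1 // 0` raises ZeroDivisionError.
2. `except TypeError` does not match ZeroDivisionError; skipped.
3. `except IndexError` does not match ZeroDivisionError; skipped.
4. `except ZeroDivisionError` matches → output = 140.
Result: 140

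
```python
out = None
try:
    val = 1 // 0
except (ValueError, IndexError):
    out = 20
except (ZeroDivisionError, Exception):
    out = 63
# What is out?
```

Step-by-step execution trace:
1. `val = 1 // 0` raises ZeroDivisionError.
2. `except (ValueError, IndexError)` does not match ZeroDivisionError; skipped.
3. `except (ZeroDivisionError, Exception)` matches (ZeroDivisionError is in the tuple) → out = 63.
Result: 63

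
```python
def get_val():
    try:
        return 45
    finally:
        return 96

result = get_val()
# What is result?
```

Step-by-step execution trace:
1. `get_val()` enters try: `return 45` sets pending return value 45.
2. Before returning, `finally: return 96` runs and overrides the pending return.
3. get_val() returns 96 → result = 96.
Result: 96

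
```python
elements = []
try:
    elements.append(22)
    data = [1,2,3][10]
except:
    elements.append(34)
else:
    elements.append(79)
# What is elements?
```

Step-by-step execution trace:
1. try: `elements.append(22)` → elements = [22].
2. `data = [1,2,3][10]` raises IndexError.
3. bare `except` matches → `elements.append(34)` → elements = [22, 34].
4. `else` is skipped (an exception was raised).
Result: [22, 34]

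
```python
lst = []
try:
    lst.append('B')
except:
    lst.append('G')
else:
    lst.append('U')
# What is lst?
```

Step-by-step execution trace:
1. try: `lst.append('B')` → lst = ['B']. No exception raised.
2. `except` is skipped.
3. `else` runs (try completed without exception): `lst.append('U')` → lst = ['B', 'U'].
Result: ['B', 'U']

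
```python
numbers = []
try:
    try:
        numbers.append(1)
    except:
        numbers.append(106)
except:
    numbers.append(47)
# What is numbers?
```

Step-by-step execution trace:
1. Inner try: `numbers.append(1)` → numbers = [1]. No exception raised.
2. Inner `except` is skipped.
3. Inner try completes normally; outer `except` is skipped.
Result: [1]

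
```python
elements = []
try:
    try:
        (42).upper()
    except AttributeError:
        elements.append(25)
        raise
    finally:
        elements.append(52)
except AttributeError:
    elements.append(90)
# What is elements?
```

Step-by-step execution trace:
1. Inner try: `(42).upper()` raises AttributeError.
2. Inner `except AttributeError` matches → `elements.append(25)` → elements = [25].
3. bare `raise` re-raises AttributeError.
4. Inner `finally` runs during unwinding: `elements.append(52)` → elements = [25, 52].
5. Outer `except AttributeError` matches → `elements.append(90)` → elements = [25, 52, 90].
Result: [25, 52, 90]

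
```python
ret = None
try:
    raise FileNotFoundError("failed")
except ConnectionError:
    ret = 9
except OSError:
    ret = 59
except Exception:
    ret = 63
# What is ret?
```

Step-by-step execution trace:
1. `raise FileNotFoundError(...)` raises FileNotFoundError.
2. `except ConnectionError` does not match (FileNotFoundError is not a subclass of ConnectionError); skipped.
3. `except OSError` matches (FileNotFoundError is a subclass of OSError) → ret = 59.
4. `except Exception` is not reached.
Result: 59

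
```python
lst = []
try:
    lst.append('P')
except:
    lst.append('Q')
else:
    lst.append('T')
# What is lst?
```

Step-by-step execution trace:
1. try: `lst.append('P')` → lst = ['P']. No exception raised.
2. `except` is skipped.
3. `else` runs (try completed without exception): `lst.append('T')` → lst = ['P', 'T'].
Result: ['P', 'T']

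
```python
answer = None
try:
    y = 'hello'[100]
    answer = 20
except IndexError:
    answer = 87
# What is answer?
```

Step-by-step execution trace:
1. `y = 'hello'[100]` raises IndexError.
2. `answer = 20` is not reached.
3. `except IndexError` matches → answer = 87.
Result: 87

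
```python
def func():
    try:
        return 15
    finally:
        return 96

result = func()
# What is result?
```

Step-by-step execution trace:
1. `func()` enters try: `return 15` sets pending return value 15.
2. Before returning, `finally: return 96` runs and overrides the pending return.
3. func() returns 96 → result = 96.
Result: 96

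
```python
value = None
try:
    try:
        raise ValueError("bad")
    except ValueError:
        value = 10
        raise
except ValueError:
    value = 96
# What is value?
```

Step-by-step execution trace:
1. Inner try: `raise ValueError("bad")` raises ValueError.
2. Inner `except ValueError` matches → value = 10.
3. bare `raise` re-raises the same ValueError.
4. Outer `except ValueError` matches → value = 96.
Result: 96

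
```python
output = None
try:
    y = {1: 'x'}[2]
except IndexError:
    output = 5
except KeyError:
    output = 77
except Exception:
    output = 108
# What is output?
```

Step-by-step execution trace:
1. `y = {1: 'x'}[2]` raises KeyError.
2. `except IndexError` does not match KeyError; skipped.
3. `except KeyError` matches → output = 77.
4. Remaining except clauses are skipped.
Result: 77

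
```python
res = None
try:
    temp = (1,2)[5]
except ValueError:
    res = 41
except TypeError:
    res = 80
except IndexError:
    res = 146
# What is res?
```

Step-by-step execution trace:
1. `temp = (1,2)[5]` raises IndexError.
2. `except ValueError` does not match IndexError; skipped.
3. `except TypeError` does not match IndexError; skipped.
4. `except IndexError` matches → res = 146.
Result: 146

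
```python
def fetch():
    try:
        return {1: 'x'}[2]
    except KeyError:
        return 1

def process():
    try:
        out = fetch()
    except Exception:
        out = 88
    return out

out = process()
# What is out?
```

Step-by-step execution trace:
1. `process()` calls `fetch()`.
2. In fetch: `{1: 'x'}[2]` raises KeyError; `except KeyError` catches it → returns 1.
3. In process: `out = fetch()` → out = 1. No exception reaches process.
4. `except Exception` is skipped; process returns 1.
5. out = 1.
Result: 1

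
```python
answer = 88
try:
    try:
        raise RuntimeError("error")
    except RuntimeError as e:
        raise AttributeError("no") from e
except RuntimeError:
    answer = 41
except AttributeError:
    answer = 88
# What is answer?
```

Step-by-step execution trace:
1. Inner try raises RuntimeError; inner `except RuntimeError as e` catches it.
2. `raise AttributeError(...) from e` raises AttributeError (RuntimeError is attached as __cause__, but only AttributeError is active).
3. Outer `except RuntimeError` does not match AttributeError; skipped.
4. Outer `except AttributeError` matches → answer = 88.
Result: 88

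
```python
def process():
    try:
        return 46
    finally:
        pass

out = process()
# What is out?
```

Step-by-step execution trace:
1. `process()` enters try: `return 46` sets pending return value 46.
2. Before returning, `finally: pass` runs (no effect).
3. process() returns 46 → out = 46.
Result: 46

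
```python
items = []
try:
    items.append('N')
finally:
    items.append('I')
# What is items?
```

Step-by-step execution trace:
1. try: `items.append('N')` → items = ['N'].
2. The try body completes without raising.
3. finally always runs: `items.append('I')` → items = ['N', 'I'].
Result: ['N', 'I']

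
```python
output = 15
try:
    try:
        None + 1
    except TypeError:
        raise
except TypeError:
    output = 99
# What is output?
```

Step-by-step execution trace:
1. Inner try: `None + 1` raises TypeError.
2. Inner `except TypeError` matches; bare `raise` re-raises the same TypeError.
3. Outer `except TypeError` matches → output = 99.
Result: 99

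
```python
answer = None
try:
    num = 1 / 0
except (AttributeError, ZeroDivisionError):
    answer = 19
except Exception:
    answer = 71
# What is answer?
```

Step-by-step execution trace:
1. `num = 1 / 0` raises ZeroDivisionError.
2. `except (AttributeError, ZeroDivisionError)` matches (ZeroDivisionError is in the tuple) → answer = 19.
3. `except Exception` is not reached.
Result: 19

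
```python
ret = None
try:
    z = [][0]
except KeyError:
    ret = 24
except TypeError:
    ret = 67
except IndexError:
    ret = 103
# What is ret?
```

Step-by-step execution trace:
1. `z = [][0]` raises IndexError.
2. `except KeyError` does not match IndexError; skipped.
3. `except TypeError` does not match IndexError; skipped.
4. `except IndexError` matches → ret = 103.
Result: 103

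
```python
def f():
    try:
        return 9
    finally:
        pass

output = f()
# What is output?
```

Step-by-step execution trace:
1. `f()` enters try: `return 9` sets pending return value 9.
2. Before returning, `finally: pass` runs (no effect).
3. f() returns 9 → output = 9.
Result: 9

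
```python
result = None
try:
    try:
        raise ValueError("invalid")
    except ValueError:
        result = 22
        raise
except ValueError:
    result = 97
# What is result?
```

Step-by-step execution trace:
1. Inner try: `raise ValueError("invalid")` raises ValueError.
2. Inner `except ValueError` matches → result = 22.
3. bare `raise` re-raises the same ValueError.
4. Outer `except ValueError` matches → result = 97.
Result: 97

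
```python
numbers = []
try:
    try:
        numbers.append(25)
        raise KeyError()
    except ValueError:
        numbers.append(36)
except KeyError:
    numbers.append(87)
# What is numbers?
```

Step-by-step execution trace:
1. Inner try: `numbers.append(25)` → numbers = [25].
2. `raise KeyError()` raises KeyError.
3. Inner `except ValueError` does not match KeyError; exception propagates to outer try.
4. Outer `except KeyError` matches → `numbers.append(87)` → numbers = [25, 87].
Result: [25, 87]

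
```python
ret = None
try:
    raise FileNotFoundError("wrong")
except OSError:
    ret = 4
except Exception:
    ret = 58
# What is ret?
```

Step-by-step execution trace:
1. `raise FileNotFoundError(...)` raises FileNotFoundError.
2. `except OSError` matches (FileNotFoundError is a subclass of OSError) → ret = 4.
3. `except Exception` is not reached.
Result: 4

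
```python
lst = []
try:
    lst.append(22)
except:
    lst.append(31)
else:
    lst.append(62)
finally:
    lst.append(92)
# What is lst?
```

Step-by-step execution trace:
1. try: `lst.append(22)` → lst = [22]. No exception raised.
2. `except` is skipped.
3. `else` runs: `lst.append(62)` → lst = [22, 62].
4. `finally` always runs: `lst.append(92)` → lst = [22, 62, 92].
Result: [22, 62, 92]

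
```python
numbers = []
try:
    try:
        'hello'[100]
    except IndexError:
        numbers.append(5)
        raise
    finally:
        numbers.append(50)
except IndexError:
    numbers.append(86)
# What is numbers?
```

Step-by-step execution trace:
1. Inner try: `'hello'[100]` raises IndexError.
2. Inner `except IndexError` matches → `numbers.append(5)` → numbers = [5].
3. bare `raise` re-raises IndexError.
4. Inner `finally` runs during unwinding: `numbers.append(50)` → numbers = [5, 50].
5. Outer `except IndexError` matches → `numbers.append(86)` → numbers = [5, 50, 86].
Result: [5, 50, 86]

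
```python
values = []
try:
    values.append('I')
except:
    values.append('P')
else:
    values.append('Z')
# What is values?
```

Step-by-step execution trace:
1. try: `values.append('I')` → values = ['I']. No exception raised.
2. `except` is skipped.
3. `else` runs (try completed without exception): `values.append('Z')` → values = ['I', 'Z'].
Result: ['I', 'Z']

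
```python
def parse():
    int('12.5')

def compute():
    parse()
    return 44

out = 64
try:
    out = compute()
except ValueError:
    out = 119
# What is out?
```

Step-by-step execution trace:
1. out starts at 64.
2. try: `compute()` calls `parse()`.
3. `parse()` evaluates `int('12.5')`, which raises ValueError; it propagates through compute (uncaught).
4. `return 44` in compute is not reached; the assignment to out does not complete.
5. `except ValueError` matches → out = 119.
Result: 119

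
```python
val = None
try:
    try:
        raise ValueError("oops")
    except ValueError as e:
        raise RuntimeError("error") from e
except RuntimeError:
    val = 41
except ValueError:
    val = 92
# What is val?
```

Step-by-step execution trace:
1. Inner try raises ValueError; inner `except ValueError as e` catches it.
2. `raise RuntimeError(...) from e` raises RuntimeError (ValueError is attached as __cause__, but only RuntimeError is active).
3. Outer `except RuntimeError` matches → val = 41.
4. `except ValueError` is not reached.
Result: 41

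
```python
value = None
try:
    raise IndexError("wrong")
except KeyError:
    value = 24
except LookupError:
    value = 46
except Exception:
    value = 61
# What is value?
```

Step-by-step execution trace:
1. `raise IndexError(...)` raises IndexError.
2. `except KeyError` does not match (IndexError is not a subclass of KeyError); skipped.
3. `except LookupError` matches (IndexError is a subclass of LookupError) → value = 46.
4. `except Exception` is not reached.
Result: 46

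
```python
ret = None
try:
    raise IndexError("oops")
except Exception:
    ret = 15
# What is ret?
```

Step-by-step execution trace:
1. `raise IndexError(...)` raises IndexError.
2. `except Exception` matches (IndexError is a subclass of Exception) → ret = 15.
Result: 15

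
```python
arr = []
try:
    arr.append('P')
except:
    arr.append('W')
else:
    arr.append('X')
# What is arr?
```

Step-by-step execution trace:
1. try: `arr.append('P')` → arr = ['P']. No exception raised.
2. `except` is skipped.
3. `else` runs (try completed without exception): `arr.append('X')` → arr = ['P', 'X'].
Result: ['P', 'X']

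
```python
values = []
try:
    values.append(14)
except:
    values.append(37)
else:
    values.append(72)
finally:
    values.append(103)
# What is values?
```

Step-by-step execution trace:
1. try: `values.append(14)` → values = [14]. No exception raised.
2. `except` is skipped.
3. `else` runs: `values.append(72)` → values = [14, 72].
4. `finally` always runs: `values.append(103)` → values = [14, 72, 103].
Result: [14, 72, 103]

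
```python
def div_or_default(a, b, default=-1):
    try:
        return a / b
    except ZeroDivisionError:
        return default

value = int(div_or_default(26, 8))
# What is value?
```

Step-by-step execution trace:
1. `div_or_default(26, 8)` enters try: `return 26 / 8` → returns 3.25. No exception raised.
2. `except ZeroDivisionError` is skipped.
3. `int(3.25)` → 3 → value = 3.
Result: 3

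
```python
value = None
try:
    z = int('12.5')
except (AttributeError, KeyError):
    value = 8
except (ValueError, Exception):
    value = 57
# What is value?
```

Step-by-step execution trace:
1. `z = int('12.5')` raises ValueError.
2. `except (AttributeError, KeyError)` does not match ValueError; skipped.
3. `except (ValueError, Exception)` matches (ValueError is in the tuple) → value = 57.
Result: 57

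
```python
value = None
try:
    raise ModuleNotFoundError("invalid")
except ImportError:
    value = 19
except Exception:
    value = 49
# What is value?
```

Step-by-step execution trace:
1. `raise ModuleNotFoundError(...)` raises ModuleNotFoundError.
2. `except ImportError` matches (ModuleNotFoundError is a subclass of ImportError) → value = 19.
3. `except Exception` is not reached.
Result: 19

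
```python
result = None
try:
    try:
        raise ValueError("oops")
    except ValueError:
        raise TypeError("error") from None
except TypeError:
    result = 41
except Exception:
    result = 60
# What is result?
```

Step-by-step execution trace:
1. Inner try raises ValueError; inner `except ValueError` catches it.
2. `raise TypeError(...) from None` raises TypeError (from None suppresses __context__, but the active exception is still TypeError).
3. Outer `except TypeError` matches → result = 41.
4. `except Exception` is not reached.
Result: 41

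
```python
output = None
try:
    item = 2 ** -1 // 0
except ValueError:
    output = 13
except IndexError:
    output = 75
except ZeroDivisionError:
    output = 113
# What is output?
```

Step-by-step execution trace:
1. `item = 2 ** -1 // 0` raises ZeroDivisionError.
2. `except ValueError` does not match ZeroDivisionError; skipped.
3. `except IndexError` does not match ZeroDivisionError; skipped.
4. `except ZeroDivisionError` matches → output = 113.
Result: 113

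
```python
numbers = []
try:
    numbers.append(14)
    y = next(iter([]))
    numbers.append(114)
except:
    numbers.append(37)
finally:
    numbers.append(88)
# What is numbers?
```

Step-by-step execution trace:
1. try: `numbers.append(14)` → numbers = [14].
2. `y = next(iter([]))` raises StopIteration; `numbers.append(114)` is not reached.
3. bare `except` matches → `numbers.append(37)` → numbers = [14, 37].
4. finally always runs: `numbers.append(88)` → numbers = [14, 37, 88].
Result: [14, 37, 88]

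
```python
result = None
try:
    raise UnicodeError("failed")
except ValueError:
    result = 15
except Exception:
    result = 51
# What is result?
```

Step-by-step execution trace:
1. `raise UnicodeError(...)` raises UnicodeError.
2. `except ValueError` matches (UnicodeError is a subclass of ValueError) → result = 15.
3. `except Exception` is not reached.
Result: 15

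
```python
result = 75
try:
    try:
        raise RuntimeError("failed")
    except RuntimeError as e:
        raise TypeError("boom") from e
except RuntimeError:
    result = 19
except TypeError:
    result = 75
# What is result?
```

Step-by-step execution trace:
1. Inner try raises RuntimeError; inner `except RuntimeError as e` catches it.
2. `raise TypeError(...) from e` raises TypeError (RuntimeError is attached as __cause__, but only TypeError is active).
3. Outer `except RuntimeError` does not match TypeError; skipped.
4. Outer `except TypeError` matches → result = 75.
Result: 75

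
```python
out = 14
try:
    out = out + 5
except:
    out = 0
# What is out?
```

Step-by-step execution trace:
1. out starts at 14.
2. try: `out = out + 5` → out = 19. No exception raised.
3. `except` is skipped.
Result: 19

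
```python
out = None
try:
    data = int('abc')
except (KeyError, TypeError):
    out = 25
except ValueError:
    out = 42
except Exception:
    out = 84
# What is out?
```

Step-by-step execution trace:
1. `data = int('abc')` raises ValueError.
2. `except (KeyError, TypeError)` does not match ValueError; skipped.
3. `except ValueError` matches (exact type match) → out = 42.
4. `except Exception` is not reached.
Result: 42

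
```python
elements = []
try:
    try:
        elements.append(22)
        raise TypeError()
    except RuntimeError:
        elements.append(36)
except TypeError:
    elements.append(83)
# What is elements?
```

Step-by-step execution trace:
1. Inner try: `elements.append(22)` → elements = [22].
2. `raise TypeError()` raises TypeError.
3. Inner `except RuntimeError` does not match TypeError; exception propagates to outer try.
4. Outer `except TypeError` matches → `elements.append(83)` → elements = [22, 83].
Result: [22, 83]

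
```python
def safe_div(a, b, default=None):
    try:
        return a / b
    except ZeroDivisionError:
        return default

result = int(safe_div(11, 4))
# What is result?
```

Step-by-step execution trace:
1. `safe_div(11, 4)` enters try: `return 11 / 4` → returns 2.75. No exception raised.
2. `except ZeroDivisionError` is skipped.
3. `int(2.75)` → 2 → result = 2.
Result: 2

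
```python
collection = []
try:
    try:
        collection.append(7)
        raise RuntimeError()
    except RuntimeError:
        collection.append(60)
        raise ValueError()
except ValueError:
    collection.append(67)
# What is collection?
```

Step-by-step execution trace:
1. Inner try: `collection.append(7)` → collection = [7].
2. `raise RuntimeError()` raises RuntimeError.
3. Inner `except RuntimeError` matches → `collection.append(60)` → collection = [7, 60].
4. `raise ValueError()` raises ValueError; propagates to outer try.
5. Outer `except ValueError` matches → `collection.append(67)` → collection = [7, 60, 67].
Result: [7, 60, 67]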